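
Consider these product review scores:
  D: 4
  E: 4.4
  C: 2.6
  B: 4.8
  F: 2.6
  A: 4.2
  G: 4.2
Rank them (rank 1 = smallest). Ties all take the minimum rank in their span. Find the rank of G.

4

Sorted (ascending): 2.6, 2.6, 4, 4.2, 4.2, 4.4, 4.8
The 2 values of 2.6 occupy positions 1–2 → each gets rank 1.
The 2 values of 4.2 occupy positions 4–5 → each gets rank 4.
G has value 4.2 → rank 4.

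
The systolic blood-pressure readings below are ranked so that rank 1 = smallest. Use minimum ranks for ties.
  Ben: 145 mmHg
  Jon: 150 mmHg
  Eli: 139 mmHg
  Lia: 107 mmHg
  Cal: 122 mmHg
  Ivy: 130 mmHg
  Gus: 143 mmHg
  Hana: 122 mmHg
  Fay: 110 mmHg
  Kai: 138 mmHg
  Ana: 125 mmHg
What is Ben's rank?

Sorted (ascending): 107, 110, 122, 122, 125, 130, 138, 139, 143, 145, 150
The 2 values of 122 occupy positions 3–4 → each gets rank 3.
Ben has value 145 mmHg → rank 10.

10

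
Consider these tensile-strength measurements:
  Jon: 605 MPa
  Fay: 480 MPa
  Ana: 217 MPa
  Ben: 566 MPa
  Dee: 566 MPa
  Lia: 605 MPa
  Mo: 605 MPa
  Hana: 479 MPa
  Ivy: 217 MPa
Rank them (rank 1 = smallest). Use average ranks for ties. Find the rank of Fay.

4

Sorted (ascending): 217, 217, 479, 480, 566, 566, 605, 605, 605
The 2 values of 217 occupy positions 1–2 → average rank (1+2)/2 = 1.5.
The 2 values of 566 occupy positions 5–6 → average rank (5+6)/2 = 5.5.
The 3 values of 605 occupy positions 7–9 → average rank 8.
Fay has value 480 MPa → rank 4.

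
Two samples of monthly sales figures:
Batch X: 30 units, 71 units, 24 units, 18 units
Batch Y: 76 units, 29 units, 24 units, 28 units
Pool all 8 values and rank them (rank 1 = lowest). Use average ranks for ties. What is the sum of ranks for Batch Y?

19.5

Sorted (ascending): 18, 24, 24, 28, 29, 30, 71, 76
The 2 values of 24 occupy positions 2–3 → average rank (2+3)/2 = 2.5.
Batch Y values → pooled ranks: 76→8, 29→5, 24→2.5, 28→4
Rank sum = 8 + 5 + 2.5 + 4 = 19.5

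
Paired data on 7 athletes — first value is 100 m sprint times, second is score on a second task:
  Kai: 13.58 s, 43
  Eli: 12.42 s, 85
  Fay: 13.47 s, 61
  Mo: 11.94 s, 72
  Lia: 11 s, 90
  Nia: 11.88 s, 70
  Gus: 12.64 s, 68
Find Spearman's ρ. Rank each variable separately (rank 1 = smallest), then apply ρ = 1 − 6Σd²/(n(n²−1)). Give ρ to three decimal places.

-0.857

Ranks of variable 1: 7, 4, 6, 3, 1, 2, 5
Ranks of variable 2: 1, 6, 2, 5, 7, 4, 3
d = r₁ − r₂: 6, -2, 4, -2, -6, -2, 2
d²: 36, 4, 16, 4, 36, 4, 4; Σd² = 104
ρ = 1 − 6·104/(7·48) = 1 − 624/336 = -0.857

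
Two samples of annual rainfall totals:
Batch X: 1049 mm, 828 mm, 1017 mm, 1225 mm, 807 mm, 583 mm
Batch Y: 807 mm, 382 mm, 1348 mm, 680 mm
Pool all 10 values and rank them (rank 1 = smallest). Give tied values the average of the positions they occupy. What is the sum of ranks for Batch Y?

Sorted (ascending): 382, 583, 680, 807, 807, 828, 1017, 1049, 1225, 1348
The 2 values of 807 occupy positions 4–5 → average rank (4+5)/2 = 4.5.
Batch Y values → pooled ranks: 807→4.5, 382→1, 1348→10, 680→3
Rank sum = 4.5 + 1 + 10 + 3 = 18.5

18.5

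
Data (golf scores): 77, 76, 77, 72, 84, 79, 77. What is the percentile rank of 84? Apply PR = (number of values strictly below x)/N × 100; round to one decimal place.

85.7

N = 7.
Strictly below 84: 6. Equal to 84: 1.
PR = 6/7 × 100 = 85.7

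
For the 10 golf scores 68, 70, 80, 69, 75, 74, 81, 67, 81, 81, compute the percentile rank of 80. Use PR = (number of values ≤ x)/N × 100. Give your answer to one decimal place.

N = 10.
Strictly below 80: 6. Equal to 80: 1.
PR = 7/10 × 100 = 70.0

70.0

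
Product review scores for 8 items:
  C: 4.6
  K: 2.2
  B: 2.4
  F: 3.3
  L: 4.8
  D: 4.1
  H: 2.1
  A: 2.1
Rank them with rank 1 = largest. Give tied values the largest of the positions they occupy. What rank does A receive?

8

Sorted (descending): 4.8, 4.6, 4.1, 3.3, 2.4, 2.2, 2.1, 2.1
The 2 values of 2.1 occupy positions 7–8 → each gets rank 8.
A has value 2.1 → rank 8.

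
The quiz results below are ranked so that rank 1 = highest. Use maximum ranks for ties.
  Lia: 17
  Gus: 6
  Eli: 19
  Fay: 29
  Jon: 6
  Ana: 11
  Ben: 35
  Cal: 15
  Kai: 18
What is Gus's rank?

9

Sorted (descending): 35, 29, 19, 18, 17, 15, 11, 6, 6
The 2 values of 6 occupy positions 8–9 → each gets rank 9.
Gus has value 6 → rank 9.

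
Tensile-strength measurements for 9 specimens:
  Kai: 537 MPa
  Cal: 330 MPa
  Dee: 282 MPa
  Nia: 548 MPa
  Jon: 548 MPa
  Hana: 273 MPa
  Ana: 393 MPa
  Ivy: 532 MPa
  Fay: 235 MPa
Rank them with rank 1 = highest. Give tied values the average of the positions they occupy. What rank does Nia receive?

Sorted (descending): 548, 548, 537, 532, 393, 330, 282, 273, 235
The 2 values of 548 occupy positions 1–2 → average rank (1+2)/2 = 1.5.
Nia has value 548 MPa → rank 1.5.

1.5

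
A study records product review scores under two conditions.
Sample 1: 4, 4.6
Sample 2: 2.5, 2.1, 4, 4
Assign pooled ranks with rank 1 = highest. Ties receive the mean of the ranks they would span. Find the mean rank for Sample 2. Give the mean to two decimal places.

Sorted (descending): 4.6, 4, 4, 4, 2.5, 2.1
The 3 values of 4 occupy positions 2–4 → average rank 3.
Sample 2 values → pooled ranks: 2.5→5, 2.1→6, 4→3, 4→3
Mean rank = (5 + 6 + 3 + 3) / 4 = 4.25

4.25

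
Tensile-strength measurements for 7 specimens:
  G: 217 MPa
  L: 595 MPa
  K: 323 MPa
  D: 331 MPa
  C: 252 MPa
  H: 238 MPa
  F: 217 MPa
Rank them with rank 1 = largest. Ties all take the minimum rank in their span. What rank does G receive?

Sorted (descending): 595, 331, 323, 252, 238, 217, 217
The 2 values of 217 occupy positions 6–7 → each gets rank 6.
G has value 217 MPa → rank 6.

6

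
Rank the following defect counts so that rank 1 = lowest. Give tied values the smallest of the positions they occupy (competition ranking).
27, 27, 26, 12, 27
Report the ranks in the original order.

3, 3, 2, 1, 3

Sorted (ascending): 12, 26, 27, 27, 27
The 3 values of 27 occupy positions 3–5 → each gets rank 3.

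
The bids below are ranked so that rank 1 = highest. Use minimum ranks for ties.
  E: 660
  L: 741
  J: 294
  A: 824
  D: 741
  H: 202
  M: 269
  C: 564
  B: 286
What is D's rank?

2

Sorted (descending): 824, 741, 741, 660, 564, 294, 286, 269, 202
The 2 values of 741 occupy positions 2–3 → each gets rank 2.
D has value 741 → rank 2.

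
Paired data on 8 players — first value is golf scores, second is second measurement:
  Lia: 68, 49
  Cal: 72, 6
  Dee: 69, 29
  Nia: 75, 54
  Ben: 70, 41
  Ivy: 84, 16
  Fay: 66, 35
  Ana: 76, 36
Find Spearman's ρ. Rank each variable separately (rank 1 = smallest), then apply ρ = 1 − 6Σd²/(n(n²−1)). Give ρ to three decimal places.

Ranks of variable 1: 2, 5, 3, 6, 4, 8, 1, 7
Ranks of variable 2: 7, 1, 3, 8, 6, 2, 4, 5
d = r₁ − r₂: -5, 4, 0, -2, -2, 6, -3, 2
d²: 25, 16, 0, 4, 4, 36, 9, 4; Σd² = 98
ρ = 1 − 6·98/(8·63) = 1 − 588/504 = -0.167

-0.167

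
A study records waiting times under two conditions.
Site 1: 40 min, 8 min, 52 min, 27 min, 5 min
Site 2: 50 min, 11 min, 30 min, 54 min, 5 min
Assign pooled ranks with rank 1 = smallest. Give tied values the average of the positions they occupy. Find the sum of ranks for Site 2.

Sorted (ascending): 5, 5, 8, 11, 27, 30, 40, 50, 52, 54
The 2 values of 5 occupy positions 1–2 → average rank (1+2)/2 = 1.5.
Site 2 values → pooled ranks: 50→8, 11→4, 30→6, 54→10, 5→1.5
Rank sum = 8 + 4 + 6 + 10 + 1.5 = 29.5

29.5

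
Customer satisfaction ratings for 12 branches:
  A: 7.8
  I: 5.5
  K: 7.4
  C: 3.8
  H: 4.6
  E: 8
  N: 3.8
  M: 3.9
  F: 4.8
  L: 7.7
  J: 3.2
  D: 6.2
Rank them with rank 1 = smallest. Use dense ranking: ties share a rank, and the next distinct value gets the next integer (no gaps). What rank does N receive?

Sorted (ascending): 3.2, 3.8, 3.8, 3.9, 4.6, 4.8, 5.5, 6.2, 7.4, 7.7, 7.8, 8
The 2 values of 3.8 share dense rank 2.
Remaining distinct values take the next consecutive integers.
N has value 3.8 → rank 2.

2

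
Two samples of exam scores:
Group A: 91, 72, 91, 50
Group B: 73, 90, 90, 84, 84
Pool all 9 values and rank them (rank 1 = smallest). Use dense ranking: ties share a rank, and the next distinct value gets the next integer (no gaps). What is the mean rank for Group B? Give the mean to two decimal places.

4.20

Sorted (ascending): 50, 72, 73, 84, 84, 90, 90, 91, 91
The 2 values of 84 share dense rank 4.
The 2 values of 90 share dense rank 5.
The 2 values of 91 share dense rank 6.
Remaining distinct values take the next consecutive integers.
Group B values → pooled ranks: 73→3, 90→5, 90→5, 84→4, 84→4
Mean rank = (3 + 5 + 5 + 4 + 4) / 5 = 4.20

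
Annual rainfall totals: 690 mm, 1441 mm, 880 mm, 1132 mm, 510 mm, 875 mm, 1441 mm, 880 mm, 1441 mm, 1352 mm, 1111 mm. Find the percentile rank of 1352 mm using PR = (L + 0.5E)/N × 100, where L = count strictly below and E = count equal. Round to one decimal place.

N = 11.
Strictly below 1352: 7. Equal to 1352: 1.
PR = (7 + 0.5·1)/11 × 100 = 68.2

68.2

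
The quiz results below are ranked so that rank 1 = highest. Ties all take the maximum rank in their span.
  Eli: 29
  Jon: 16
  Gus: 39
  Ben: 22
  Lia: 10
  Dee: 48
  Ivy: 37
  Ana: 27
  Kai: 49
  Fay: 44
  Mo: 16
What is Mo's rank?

Sorted (descending): 49, 48, 44, 39, 37, 29, 27, 22, 16, 16, 10
The 2 values of 16 occupy positions 9–10 → each gets rank 10.
Mo has value 16 → rank 10.

10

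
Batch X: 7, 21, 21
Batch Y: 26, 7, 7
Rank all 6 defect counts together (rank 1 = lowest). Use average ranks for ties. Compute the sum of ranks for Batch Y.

Sorted (ascending): 7, 7, 7, 21, 21, 26
The 3 values of 7 occupy positions 1–3 → average rank 2.
The 2 values of 21 occupy positions 4–5 → average rank (4+5)/2 = 4.5.
Batch Y values → pooled ranks: 26→6, 7→2, 7→2
Rank sum = 6 + 2 + 2 = 10

10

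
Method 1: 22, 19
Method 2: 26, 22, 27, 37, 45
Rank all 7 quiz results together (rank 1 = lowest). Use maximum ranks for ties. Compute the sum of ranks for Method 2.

Sorted (ascending): 19, 22, 22, 26, 27, 37, 45
The 2 values of 22 occupy positions 2–3 → each gets rank 3.
Method 2 values → pooled ranks: 26→4, 22→3, 27→5, 37→6, 45→7
Rank sum = 4 + 3 + 5 + 6 + 7 = 25

25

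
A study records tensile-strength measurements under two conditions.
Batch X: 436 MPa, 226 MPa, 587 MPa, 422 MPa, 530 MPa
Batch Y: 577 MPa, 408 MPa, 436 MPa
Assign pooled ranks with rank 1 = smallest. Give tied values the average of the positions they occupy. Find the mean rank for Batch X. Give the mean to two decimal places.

Sorted (ascending): 226, 408, 422, 436, 436, 530, 577, 587
The 2 values of 436 occupy positions 4–5 → average rank (4+5)/2 = 4.5.
Batch X values → pooled ranks: 436→4.5, 226→1, 587→8, 422→3, 530→6
Mean rank = (4.5 + 1 + 8 + 3 + 6) / 5 = 4.50

4.50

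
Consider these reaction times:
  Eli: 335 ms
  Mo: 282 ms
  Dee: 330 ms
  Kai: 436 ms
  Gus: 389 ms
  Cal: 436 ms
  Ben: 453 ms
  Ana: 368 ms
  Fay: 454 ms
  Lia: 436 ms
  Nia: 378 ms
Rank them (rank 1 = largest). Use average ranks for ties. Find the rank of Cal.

Sorted (descending): 454, 453, 436, 436, 436, 389, 378, 368, 335, 330, 282
The 3 values of 436 occupy positions 3–5 → average rank 4.
Cal has value 436 ms → rank 4.

4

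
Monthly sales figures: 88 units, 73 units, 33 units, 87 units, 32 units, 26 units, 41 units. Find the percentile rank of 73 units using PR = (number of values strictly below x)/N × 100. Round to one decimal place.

57.1

N = 7.
Strictly below 73: 4. Equal to 73: 1.
PR = 4/7 × 100 = 57.1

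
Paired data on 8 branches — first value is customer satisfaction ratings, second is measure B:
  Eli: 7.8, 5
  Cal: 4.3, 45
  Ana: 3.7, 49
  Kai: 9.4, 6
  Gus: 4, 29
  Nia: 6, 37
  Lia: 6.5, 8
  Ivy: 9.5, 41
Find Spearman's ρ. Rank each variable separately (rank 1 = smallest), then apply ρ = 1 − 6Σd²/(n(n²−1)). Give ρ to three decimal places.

Ranks of variable 1: 6, 3, 1, 7, 2, 4, 5, 8
Ranks of variable 2: 1, 7, 8, 2, 4, 5, 3, 6
d = r₁ − r₂: 5, -4, -7, 5, -2, -1, 2, 2
d²: 25, 16, 49, 25, 4, 1, 4, 4; Σd² = 128
ρ = 1 − 6·128/(8·63) = 1 − 768/504 = -0.524

-0.524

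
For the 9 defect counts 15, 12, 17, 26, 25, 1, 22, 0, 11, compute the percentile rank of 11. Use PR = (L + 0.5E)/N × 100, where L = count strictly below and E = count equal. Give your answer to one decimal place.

N = 9.
Strictly below 11: 2. Equal to 11: 1.
PR = (2 + 0.5·1)/9 × 100 = 27.8

27.8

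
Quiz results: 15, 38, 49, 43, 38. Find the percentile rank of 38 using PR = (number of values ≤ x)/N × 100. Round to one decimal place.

60.0

N = 5.
Strictly below 38: 1. Equal to 38: 2.
PR = 3/5 × 100 = 60.0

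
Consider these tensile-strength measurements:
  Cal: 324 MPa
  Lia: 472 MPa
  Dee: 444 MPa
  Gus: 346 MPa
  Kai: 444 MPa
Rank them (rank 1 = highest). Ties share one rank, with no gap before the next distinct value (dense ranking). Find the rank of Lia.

1

Sorted (descending): 472, 444, 444, 346, 324
The 2 values of 444 share dense rank 2.
Remaining distinct values take the next consecutive integers.
Lia has value 472 MPa → rank 1.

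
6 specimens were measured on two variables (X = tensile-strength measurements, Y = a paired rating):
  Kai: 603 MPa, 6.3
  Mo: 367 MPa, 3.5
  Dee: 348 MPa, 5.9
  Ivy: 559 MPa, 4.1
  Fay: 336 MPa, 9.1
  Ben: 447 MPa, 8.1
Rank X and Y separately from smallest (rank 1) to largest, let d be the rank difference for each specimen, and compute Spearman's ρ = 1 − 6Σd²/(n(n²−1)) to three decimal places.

-0.257

Ranks of variable 1: 6, 3, 2, 5, 1, 4
Ranks of variable 2: 4, 1, 3, 2, 6, 5
d = r₁ − r₂: 2, 2, -1, 3, -5, -1
d²: 4, 4, 1, 9, 25, 1; Σd² = 44
ρ = 1 − 6·44/(6·35) = 1 − 264/210 = -0.257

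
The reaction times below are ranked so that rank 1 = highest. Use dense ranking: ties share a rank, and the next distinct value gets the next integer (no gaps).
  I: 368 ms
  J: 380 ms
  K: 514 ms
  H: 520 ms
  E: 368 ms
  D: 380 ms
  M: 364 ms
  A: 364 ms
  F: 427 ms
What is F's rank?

3

Sorted (descending): 520, 514, 427, 380, 380, 368, 368, 364, 364
The 2 values of 380 share dense rank 4.
The 2 values of 368 share dense rank 5.
The 2 values of 364 share dense rank 6.
Remaining distinct values take the next consecutive integers.
F has value 427 ms → rank 3.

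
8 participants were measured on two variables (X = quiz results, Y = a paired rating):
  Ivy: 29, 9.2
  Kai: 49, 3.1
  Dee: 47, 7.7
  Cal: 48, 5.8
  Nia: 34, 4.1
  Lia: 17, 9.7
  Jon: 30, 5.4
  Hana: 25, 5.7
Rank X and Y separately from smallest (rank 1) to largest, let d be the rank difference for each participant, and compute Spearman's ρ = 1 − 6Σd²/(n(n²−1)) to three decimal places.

Ranks of variable 1: 3, 8, 6, 7, 5, 1, 4, 2
Ranks of variable 2: 7, 1, 6, 5, 2, 8, 3, 4
d = r₁ − r₂: -4, 7, 0, 2, 3, -7, 1, -2
d²: 16, 49, 0, 4, 9, 49, 1, 4; Σd² = 132
ρ = 1 − 6·132/(8·63) = 1 − 792/504 = -0.571

-0.571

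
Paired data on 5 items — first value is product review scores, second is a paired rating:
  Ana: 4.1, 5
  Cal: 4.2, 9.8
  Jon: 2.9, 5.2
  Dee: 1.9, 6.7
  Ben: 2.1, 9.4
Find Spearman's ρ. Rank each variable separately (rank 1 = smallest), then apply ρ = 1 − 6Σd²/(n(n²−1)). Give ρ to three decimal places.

0.100

Ranks of variable 1: 4, 5, 3, 1, 2
Ranks of variable 2: 1, 5, 2, 3, 4
d = r₁ − r₂: 3, 0, 1, -2, -2
d²: 9, 0, 1, 4, 4; Σd² = 18
ρ = 1 − 6·18/(5·24) = 1 − 108/120 = 0.100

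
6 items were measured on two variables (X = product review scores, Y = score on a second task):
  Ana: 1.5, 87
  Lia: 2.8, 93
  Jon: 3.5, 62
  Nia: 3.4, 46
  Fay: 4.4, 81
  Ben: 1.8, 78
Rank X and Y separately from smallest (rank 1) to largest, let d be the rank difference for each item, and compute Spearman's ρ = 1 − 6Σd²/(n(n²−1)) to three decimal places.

-0.371

Ranks of variable 1: 1, 3, 5, 4, 6, 2
Ranks of variable 2: 5, 6, 2, 1, 4, 3
d = r₁ − r₂: -4, -3, 3, 3, 2, -1
d²: 16, 9, 9, 9, 4, 1; Σd² = 48
ρ = 1 − 6·48/(6·35) = 1 − 288/210 = -0.371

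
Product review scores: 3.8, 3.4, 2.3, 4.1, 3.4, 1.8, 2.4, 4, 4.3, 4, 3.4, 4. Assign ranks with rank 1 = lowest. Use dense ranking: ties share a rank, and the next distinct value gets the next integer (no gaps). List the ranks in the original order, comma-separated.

Sorted (ascending): 1.8, 2.3, 2.4, 3.4, 3.4, 3.4, 3.8, 4, 4, 4, 4.1, 4.3
The 3 values of 3.4 share dense rank 4.
The 3 values of 4 share dense rank 6.
Remaining distinct values take the next consecutive integers.

5, 4, 2, 7, 4, 1, 3, 6, 8, 6, 4, 6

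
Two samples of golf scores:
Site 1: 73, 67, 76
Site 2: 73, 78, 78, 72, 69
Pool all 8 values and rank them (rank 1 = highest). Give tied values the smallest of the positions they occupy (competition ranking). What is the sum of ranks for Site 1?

15

Sorted (descending): 78, 78, 76, 73, 73, 72, 69, 67
The 2 values of 78 occupy positions 1–2 → each gets rank 1.
The 2 values of 73 occupy positions 4–5 → each gets rank 4.
Site 1 values → pooled ranks: 73→4, 67→8, 76→3
Rank sum = 4 + 8 + 3 = 15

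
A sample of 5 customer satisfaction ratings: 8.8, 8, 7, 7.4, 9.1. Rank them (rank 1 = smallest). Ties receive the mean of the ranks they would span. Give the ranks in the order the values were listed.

Sorted (ascending): 7, 7.4, 8, 8.8, 9.1
No ties — each value takes its position as its rank.

4, 3, 1, 2, 5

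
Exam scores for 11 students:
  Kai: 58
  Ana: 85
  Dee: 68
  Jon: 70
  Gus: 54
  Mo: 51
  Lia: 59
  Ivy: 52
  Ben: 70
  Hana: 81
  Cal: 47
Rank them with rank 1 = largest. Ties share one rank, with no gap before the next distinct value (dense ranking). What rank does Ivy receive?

Sorted (descending): 85, 81, 70, 70, 68, 59, 58, 54, 52, 51, 47
The 2 values of 70 share dense rank 3.
Remaining distinct values take the next consecutive integers.
Ivy has value 52 → rank 8.

8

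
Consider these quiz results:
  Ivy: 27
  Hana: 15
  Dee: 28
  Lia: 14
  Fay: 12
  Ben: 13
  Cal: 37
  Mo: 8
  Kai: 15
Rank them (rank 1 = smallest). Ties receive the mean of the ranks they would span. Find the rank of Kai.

Sorted (ascending): 8, 12, 13, 14, 15, 15, 27, 28, 37
The 2 values of 15 occupy positions 5–6 → average rank (5+6)/2 = 5.5.
Kai has value 15 → rank 5.5.

5.5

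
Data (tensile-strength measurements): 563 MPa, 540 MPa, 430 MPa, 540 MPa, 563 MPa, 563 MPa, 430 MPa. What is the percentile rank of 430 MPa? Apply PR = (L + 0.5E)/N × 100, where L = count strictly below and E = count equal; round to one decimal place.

14.3

N = 7.
Strictly below 430: 0. Equal to 430: 2.
PR = (0 + 0.5·2)/7 × 100 = 14.3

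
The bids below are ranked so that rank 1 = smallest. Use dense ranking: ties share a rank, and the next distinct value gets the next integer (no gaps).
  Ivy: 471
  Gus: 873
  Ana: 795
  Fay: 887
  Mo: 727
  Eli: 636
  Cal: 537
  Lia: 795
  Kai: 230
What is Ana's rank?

Sorted (ascending): 230, 471, 537, 636, 727, 795, 795, 873, 887
The 2 values of 795 share dense rank 6.
Remaining distinct values take the next consecutive integers.
Ana has value 795 → rank 6.

6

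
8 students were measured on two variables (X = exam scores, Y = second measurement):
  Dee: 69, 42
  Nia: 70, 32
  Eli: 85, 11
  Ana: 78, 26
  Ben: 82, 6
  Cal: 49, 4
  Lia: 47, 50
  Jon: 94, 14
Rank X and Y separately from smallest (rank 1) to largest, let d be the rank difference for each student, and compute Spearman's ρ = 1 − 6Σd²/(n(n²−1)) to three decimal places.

-0.405

Ranks of variable 1: 3, 4, 7, 5, 6, 2, 1, 8
Ranks of variable 2: 7, 6, 3, 5, 2, 1, 8, 4
d = r₁ − r₂: -4, -2, 4, 0, 4, 1, -7, 4
d²: 16, 4, 16, 0, 16, 1, 49, 16; Σd² = 118
ρ = 1 − 6·118/(8·63) = 1 − 708/504 = -0.405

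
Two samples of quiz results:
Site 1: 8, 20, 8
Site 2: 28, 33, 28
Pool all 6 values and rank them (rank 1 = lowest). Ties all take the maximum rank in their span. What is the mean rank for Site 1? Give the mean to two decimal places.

Sorted (ascending): 8, 8, 20, 28, 28, 33
The 2 values of 8 occupy positions 1–2 → each gets rank 2.
The 2 values of 28 occupy positions 4–5 → each gets rank 5.
Site 1 values → pooled ranks: 8→2, 20→3, 8→2
Mean rank = (2 + 3 + 2) / 3 = 2.33

2.33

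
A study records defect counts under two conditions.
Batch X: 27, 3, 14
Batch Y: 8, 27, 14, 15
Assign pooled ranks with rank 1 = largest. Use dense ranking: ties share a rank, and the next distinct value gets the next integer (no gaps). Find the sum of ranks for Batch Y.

Sorted (descending): 27, 27, 15, 14, 14, 8, 3
The 2 values of 27 share dense rank 1.
The 2 values of 14 share dense rank 3.
Remaining distinct values take the next consecutive integers.
Batch Y values → pooled ranks: 8→4, 27→1, 14→3, 15→2
Rank sum = 4 + 1 + 3 + 2 = 10

10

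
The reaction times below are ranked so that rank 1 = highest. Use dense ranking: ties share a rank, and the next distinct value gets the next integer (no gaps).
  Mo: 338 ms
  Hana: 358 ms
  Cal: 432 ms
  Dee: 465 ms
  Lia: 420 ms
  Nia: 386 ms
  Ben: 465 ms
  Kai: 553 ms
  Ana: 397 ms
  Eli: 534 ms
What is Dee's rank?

Sorted (descending): 553, 534, 465, 465, 432, 420, 397, 386, 358, 338
The 2 values of 465 share dense rank 3.
Remaining distinct values take the next consecutive integers.
Dee has value 465 ms → rank 3.

3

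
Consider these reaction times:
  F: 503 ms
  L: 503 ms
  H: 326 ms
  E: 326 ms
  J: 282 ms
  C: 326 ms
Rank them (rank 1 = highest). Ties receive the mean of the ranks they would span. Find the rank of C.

Sorted (descending): 503, 503, 326, 326, 326, 282
The 2 values of 503 occupy positions 1–2 → average rank (1+2)/2 = 1.5.
The 3 values of 326 occupy positions 3–5 → average rank 4.
C has value 326 ms → rank 4.

4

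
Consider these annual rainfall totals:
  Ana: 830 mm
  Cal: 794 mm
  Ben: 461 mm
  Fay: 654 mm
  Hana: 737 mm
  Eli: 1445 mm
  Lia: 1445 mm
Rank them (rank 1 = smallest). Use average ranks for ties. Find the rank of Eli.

6.5

Sorted (ascending): 461, 654, 737, 794, 830, 1445, 1445
The 2 values of 1445 occupy positions 6–7 → average rank (6+7)/2 = 6.5.
Eli has value 1445 mm → rank 6.5.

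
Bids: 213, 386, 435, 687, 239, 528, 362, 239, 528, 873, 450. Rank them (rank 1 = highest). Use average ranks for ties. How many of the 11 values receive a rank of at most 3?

2

Sorted (descending): 873, 687, 528, 528, 450, 435, 386, 362, 239, 239, 213
The 2 values of 528 occupy positions 3–4 → average rank (3+4)/2 = 3.5.
The 2 values of 239 occupy positions 9–10 → average rank (9+10)/2 = 9.5.
Ranks ≤ 3: {1, 2} → 2 values.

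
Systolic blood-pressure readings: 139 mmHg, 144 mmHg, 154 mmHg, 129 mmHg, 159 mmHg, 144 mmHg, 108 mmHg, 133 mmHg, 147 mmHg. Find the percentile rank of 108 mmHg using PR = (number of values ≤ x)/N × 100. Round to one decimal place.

N = 9.
Strictly below 108: 0. Equal to 108: 1.
PR = 1/9 × 100 = 11.1

11.1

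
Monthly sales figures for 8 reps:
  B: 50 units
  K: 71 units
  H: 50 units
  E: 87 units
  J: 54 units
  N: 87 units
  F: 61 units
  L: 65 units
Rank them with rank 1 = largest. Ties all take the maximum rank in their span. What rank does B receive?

Sorted (descending): 87, 87, 71, 65, 61, 54, 50, 50
The 2 values of 87 occupy positions 1–2 → each gets rank 2.
The 2 values of 50 occupy positions 7–8 → each gets rank 8.
B has value 50 units → rank 8.

8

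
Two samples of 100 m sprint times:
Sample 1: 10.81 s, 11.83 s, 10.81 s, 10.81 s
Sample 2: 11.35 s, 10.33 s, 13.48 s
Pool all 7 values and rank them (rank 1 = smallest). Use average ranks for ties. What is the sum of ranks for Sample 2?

Sorted (ascending): 10.33, 10.81, 10.81, 10.81, 11.35, 11.83, 13.48
The 3 values of 10.81 occupy positions 2–4 → average rank 3.
Sample 2 values → pooled ranks: 11.35→5, 10.33→1, 13.48→7
Rank sum = 5 + 1 + 7 = 13

13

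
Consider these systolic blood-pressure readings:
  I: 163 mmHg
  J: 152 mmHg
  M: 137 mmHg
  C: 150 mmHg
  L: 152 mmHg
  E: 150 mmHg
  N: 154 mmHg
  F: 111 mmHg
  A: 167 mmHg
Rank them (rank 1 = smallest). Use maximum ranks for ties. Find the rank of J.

Sorted (ascending): 111, 137, 150, 150, 152, 152, 154, 163, 167
The 2 values of 150 occupy positions 3–4 → each gets rank 4.
The 2 values of 152 occupy positions 5–6 → each gets rank 6.
J has value 152 mmHg → rank 6.

6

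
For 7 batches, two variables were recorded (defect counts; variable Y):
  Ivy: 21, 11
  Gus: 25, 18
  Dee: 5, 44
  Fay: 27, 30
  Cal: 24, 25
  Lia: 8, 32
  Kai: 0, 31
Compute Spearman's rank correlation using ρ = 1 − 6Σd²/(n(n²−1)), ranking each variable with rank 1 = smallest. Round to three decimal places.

Ranks of variable 1: 4, 6, 2, 7, 5, 3, 1
Ranks of variable 2: 1, 2, 7, 4, 3, 6, 5
d = r₁ − r₂: 3, 4, -5, 3, 2, -3, -4
d²: 9, 16, 25, 9, 4, 9, 16; Σd² = 88
ρ = 1 − 6·88/(7·48) = 1 − 528/336 = -0.571

-0.571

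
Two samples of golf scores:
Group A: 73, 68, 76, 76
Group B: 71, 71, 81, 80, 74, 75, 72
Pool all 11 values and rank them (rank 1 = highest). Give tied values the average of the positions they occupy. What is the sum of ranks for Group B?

Sorted (descending): 81, 80, 76, 76, 75, 74, 73, 72, 71, 71, 68
The 2 values of 76 occupy positions 3–4 → average rank (3+4)/2 = 3.5.
The 2 values of 71 occupy positions 9–10 → average rank (9+10)/2 = 9.5.
Group B values → pooled ranks: 71→9.5, 71→9.5, 81→1, 80→2, 74→6, 75→5, 72→8
Rank sum = 9.5 + 9.5 + 1 + 2 + 6 + 5 + 8 = 41

41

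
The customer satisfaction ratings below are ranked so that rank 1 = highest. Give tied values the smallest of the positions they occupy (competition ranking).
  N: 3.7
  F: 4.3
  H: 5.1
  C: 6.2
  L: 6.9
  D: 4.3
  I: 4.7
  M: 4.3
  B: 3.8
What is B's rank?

Sorted (descending): 6.9, 6.2, 5.1, 4.7, 4.3, 4.3, 4.3, 3.8, 3.7
The 3 values of 4.3 occupy positions 5–7 → each gets rank 5.
B has value 3.8 → rank 8.

8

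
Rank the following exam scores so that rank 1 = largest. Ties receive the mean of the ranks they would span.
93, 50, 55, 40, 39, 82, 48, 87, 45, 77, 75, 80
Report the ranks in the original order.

1, 8, 7, 11, 12, 3, 9, 2, 10, 5, 6, 4

Sorted (descending): 93, 87, 82, 80, 77, 75, 55, 50, 48, 45, 40, 39
No ties — each value takes its position as its rank.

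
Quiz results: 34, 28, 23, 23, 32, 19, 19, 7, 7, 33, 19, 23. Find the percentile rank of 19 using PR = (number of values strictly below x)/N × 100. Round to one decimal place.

N = 12.
Strictly below 19: 2. Equal to 19: 3.
PR = 2/12 × 100 = 16.7

16.7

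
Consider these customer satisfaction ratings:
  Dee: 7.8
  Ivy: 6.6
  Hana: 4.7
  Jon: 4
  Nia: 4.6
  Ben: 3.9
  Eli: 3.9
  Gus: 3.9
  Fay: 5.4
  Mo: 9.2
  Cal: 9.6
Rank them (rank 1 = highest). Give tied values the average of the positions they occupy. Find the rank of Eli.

10

Sorted (descending): 9.6, 9.2, 7.8, 6.6, 5.4, 4.7, 4.6, 4, 3.9, 3.9, 3.9
The 3 values of 3.9 occupy positions 9–11 → average rank 10.
Eli has value 3.9 → rank 10.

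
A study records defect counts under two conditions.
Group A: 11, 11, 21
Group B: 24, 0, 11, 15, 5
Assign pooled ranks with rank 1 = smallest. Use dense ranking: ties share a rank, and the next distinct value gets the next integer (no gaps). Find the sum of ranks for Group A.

11

Sorted (ascending): 0, 5, 11, 11, 11, 15, 21, 24
The 3 values of 11 share dense rank 3.
Remaining distinct values take the next consecutive integers.
Group A values → pooled ranks: 11→3, 11→3, 21→5
Rank sum = 3 + 3 + 5 = 11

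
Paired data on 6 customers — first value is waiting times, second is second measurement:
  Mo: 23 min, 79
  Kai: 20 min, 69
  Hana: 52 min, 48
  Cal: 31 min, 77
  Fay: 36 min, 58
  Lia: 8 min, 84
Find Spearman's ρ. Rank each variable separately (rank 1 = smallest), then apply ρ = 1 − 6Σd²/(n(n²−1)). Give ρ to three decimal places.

-0.829

Ranks of variable 1: 3, 2, 6, 4, 5, 1
Ranks of variable 2: 5, 3, 1, 4, 2, 6
d = r₁ − r₂: -2, -1, 5, 0, 3, -5
d²: 4, 1, 25, 0, 9, 25; Σd² = 64
ρ = 1 − 6·64/(6·35) = 1 − 384/210 = -0.829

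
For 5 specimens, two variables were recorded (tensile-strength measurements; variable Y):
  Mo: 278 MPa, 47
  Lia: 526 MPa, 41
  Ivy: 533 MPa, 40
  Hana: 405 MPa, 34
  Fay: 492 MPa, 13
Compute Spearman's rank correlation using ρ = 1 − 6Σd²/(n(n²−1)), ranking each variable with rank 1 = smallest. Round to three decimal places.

Ranks of variable 1: 1, 4, 5, 2, 3
Ranks of variable 2: 5, 4, 3, 2, 1
d = r₁ − r₂: -4, 0, 2, 0, 2
d²: 16, 0, 4, 0, 4; Σd² = 24
ρ = 1 − 6·24/(5·24) = 1 − 144/120 = -0.200

-0.200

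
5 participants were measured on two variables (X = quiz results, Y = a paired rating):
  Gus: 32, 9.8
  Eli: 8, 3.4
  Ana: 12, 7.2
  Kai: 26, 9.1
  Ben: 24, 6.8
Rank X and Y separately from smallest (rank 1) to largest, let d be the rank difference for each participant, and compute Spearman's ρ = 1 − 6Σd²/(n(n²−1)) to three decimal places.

0.900

Ranks of variable 1: 5, 1, 2, 4, 3
Ranks of variable 2: 5, 1, 3, 4, 2
d = r₁ − r₂: 0, 0, -1, 0, 1
d²: 0, 0, 1, 0, 1; Σd² = 2
ρ = 1 − 6·2/(5·24) = 1 − 12/120 = 0.900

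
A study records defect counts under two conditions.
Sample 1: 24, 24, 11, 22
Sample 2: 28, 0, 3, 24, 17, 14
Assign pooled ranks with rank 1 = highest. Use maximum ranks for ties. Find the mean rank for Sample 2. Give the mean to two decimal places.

Sorted (descending): 28, 24, 24, 24, 22, 17, 14, 11, 3, 0
The 3 values of 24 occupy positions 2–4 → each gets rank 4.
Sample 2 values → pooled ranks: 28→1, 0→10, 3→9, 24→4, 17→6, 14→7
Mean rank = (1 + 10 + 9 + 4 + 6 + 7) / 6 = 6.17

6.17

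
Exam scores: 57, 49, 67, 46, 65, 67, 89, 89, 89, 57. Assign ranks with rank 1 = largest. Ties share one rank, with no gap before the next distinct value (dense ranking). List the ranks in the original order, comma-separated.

4, 5, 2, 6, 3, 2, 1, 1, 1, 4

Sorted (descending): 89, 89, 89, 67, 67, 65, 57, 57, 49, 46
The 3 values of 89 share dense rank 1.
The 2 values of 67 share dense rank 2.
The 2 values of 57 share dense rank 4.
Remaining distinct values take the next consecutive integers.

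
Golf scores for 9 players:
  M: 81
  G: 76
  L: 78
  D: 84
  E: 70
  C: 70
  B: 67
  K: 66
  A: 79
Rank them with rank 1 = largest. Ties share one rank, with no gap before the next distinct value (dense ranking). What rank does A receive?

3

Sorted (descending): 84, 81, 79, 78, 76, 70, 70, 67, 66
The 2 values of 70 share dense rank 6.
Remaining distinct values take the next consecutive integers.
A has value 79 → rank 3.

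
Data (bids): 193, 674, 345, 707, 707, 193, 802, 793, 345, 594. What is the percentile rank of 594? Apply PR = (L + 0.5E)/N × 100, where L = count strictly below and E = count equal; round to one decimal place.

N = 10.
Strictly below 594: 4. Equal to 594: 1.
PR = (4 + 0.5·1)/10 × 100 = 45.0

45.0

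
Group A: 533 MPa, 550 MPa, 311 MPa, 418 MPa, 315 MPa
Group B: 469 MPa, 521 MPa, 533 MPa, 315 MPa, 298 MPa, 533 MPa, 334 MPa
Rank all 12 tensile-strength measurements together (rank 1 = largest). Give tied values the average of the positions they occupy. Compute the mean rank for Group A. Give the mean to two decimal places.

Sorted (descending): 550, 533, 533, 533, 521, 469, 418, 334, 315, 315, 311, 298
The 3 values of 533 occupy positions 2–4 → average rank 3.
The 2 values of 315 occupy positions 9–10 → average rank (9+10)/2 = 9.5.
Group A values → pooled ranks: 533→3, 550→1, 311→11, 418→7, 315→9.5
Mean rank = (3 + 1 + 11 + 7 + 9.5) / 5 = 6.30

6.30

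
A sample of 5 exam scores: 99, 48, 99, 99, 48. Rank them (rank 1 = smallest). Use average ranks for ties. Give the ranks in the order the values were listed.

4, 1.5, 4, 4, 1.5

Sorted (ascending): 48, 48, 99, 99, 99
The 2 values of 48 occupy positions 1–2 → average rank (1+2)/2 = 1.5.
The 3 values of 99 occupy positions 3–5 → average rank 4.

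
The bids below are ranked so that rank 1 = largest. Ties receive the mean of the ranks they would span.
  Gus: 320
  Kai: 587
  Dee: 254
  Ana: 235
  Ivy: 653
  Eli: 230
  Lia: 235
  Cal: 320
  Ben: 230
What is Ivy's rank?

1

Sorted (descending): 653, 587, 320, 320, 254, 235, 235, 230, 230
The 2 values of 320 occupy positions 3–4 → average rank (3+4)/2 = 3.5.
The 2 values of 235 occupy positions 6–7 → average rank (6+7)/2 = 6.5.
The 2 values of 230 occupy positions 8–9 → average rank (8+9)/2 = 8.5.
Ivy has value 653 → rank 1.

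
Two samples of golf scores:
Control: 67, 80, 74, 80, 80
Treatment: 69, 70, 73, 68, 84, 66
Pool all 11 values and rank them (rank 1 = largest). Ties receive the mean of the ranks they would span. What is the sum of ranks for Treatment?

Sorted (descending): 84, 80, 80, 80, 74, 73, 70, 69, 68, 67, 66
The 3 values of 80 occupy positions 2–4 → average rank 3.
Treatment values → pooled ranks: 69→8, 70→7, 73→6, 68→9, 84→1, 66→11
Rank sum = 8 + 7 + 6 + 9 + 1 + 11 = 42

42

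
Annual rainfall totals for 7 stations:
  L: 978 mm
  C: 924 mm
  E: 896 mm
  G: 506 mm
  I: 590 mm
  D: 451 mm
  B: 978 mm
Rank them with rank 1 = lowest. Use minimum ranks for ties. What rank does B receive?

6

Sorted (ascending): 451, 506, 590, 896, 924, 978, 978
The 2 values of 978 occupy positions 6–7 → each gets rank 6.
B has value 978 mm → rank 6.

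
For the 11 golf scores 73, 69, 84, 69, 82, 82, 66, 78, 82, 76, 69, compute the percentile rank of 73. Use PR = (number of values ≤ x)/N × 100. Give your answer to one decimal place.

N = 11.
Strictly below 73: 4. Equal to 73: 1.
PR = 5/11 × 100 = 45.5

45.5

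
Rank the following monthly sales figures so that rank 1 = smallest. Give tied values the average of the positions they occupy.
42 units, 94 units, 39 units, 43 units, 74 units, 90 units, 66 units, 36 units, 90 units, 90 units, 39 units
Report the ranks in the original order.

Sorted (ascending): 36, 39, 39, 42, 43, 66, 74, 90, 90, 90, 94
The 2 values of 39 occupy positions 2–3 → average rank (2+3)/2 = 2.5.
The 3 values of 90 occupy positions 8–10 → average rank 9.

4, 11, 2.5, 5, 7, 9, 6, 1, 9, 9, 2.5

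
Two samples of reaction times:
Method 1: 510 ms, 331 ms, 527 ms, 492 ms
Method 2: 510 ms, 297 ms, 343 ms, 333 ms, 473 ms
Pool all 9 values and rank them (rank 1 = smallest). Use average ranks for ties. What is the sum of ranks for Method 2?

20.5

Sorted (ascending): 297, 331, 333, 343, 473, 492, 510, 510, 527
The 2 values of 510 occupy positions 7–8 → average rank (7+8)/2 = 7.5.
Method 2 values → pooled ranks: 510→7.5, 297→1, 343→4, 333→3, 473→5
Rank sum = 7.5 + 1 + 4 + 3 + 5 = 20.5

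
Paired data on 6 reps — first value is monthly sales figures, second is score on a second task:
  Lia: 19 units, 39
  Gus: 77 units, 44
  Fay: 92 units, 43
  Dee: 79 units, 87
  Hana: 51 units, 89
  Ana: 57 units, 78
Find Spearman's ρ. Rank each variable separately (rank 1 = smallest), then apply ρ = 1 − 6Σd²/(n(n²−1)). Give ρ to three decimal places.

0.029

Ranks of variable 1: 1, 4, 6, 5, 2, 3
Ranks of variable 2: 1, 3, 2, 5, 6, 4
d = r₁ − r₂: 0, 1, 4, 0, -4, -1
d²: 0, 1, 16, 0, 16, 1; Σd² = 34
ρ = 1 − 6·34/(6·35) = 1 − 204/210 = 0.029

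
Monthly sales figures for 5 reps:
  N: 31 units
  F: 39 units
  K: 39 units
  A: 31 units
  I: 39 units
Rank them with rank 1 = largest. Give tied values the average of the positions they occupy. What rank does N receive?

Sorted (descending): 39, 39, 39, 31, 31
The 3 values of 39 occupy positions 1–3 → average rank 2.
The 2 values of 31 occupy positions 4–5 → average rank (4+5)/2 = 4.5.
N has value 31 units → rank 4.5.

4.5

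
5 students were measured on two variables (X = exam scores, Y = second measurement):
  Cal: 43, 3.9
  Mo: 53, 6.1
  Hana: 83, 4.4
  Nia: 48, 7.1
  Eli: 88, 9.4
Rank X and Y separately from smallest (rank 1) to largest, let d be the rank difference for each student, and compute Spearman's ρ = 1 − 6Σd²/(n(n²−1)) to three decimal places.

Ranks of variable 1: 1, 3, 4, 2, 5
Ranks of variable 2: 1, 3, 2, 4, 5
d = r₁ − r₂: 0, 0, 2, -2, 0
d²: 0, 0, 4, 4, 0; Σd² = 8
ρ = 1 − 6·8/(5·24) = 1 − 48/120 = 0.600

0.600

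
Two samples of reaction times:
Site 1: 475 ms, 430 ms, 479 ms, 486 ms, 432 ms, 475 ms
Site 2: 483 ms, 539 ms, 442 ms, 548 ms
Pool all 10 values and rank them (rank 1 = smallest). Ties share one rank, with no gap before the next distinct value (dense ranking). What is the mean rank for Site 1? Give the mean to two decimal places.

Sorted (ascending): 430, 432, 442, 475, 475, 479, 483, 486, 539, 548
The 2 values of 475 share dense rank 4.
Remaining distinct values take the next consecutive integers.
Site 1 values → pooled ranks: 475→4, 430→1, 479→5, 486→7, 432→2, 475→4
Mean rank = (4 + 1 + 5 + 7 + 2 + 4) / 6 = 3.83

3.83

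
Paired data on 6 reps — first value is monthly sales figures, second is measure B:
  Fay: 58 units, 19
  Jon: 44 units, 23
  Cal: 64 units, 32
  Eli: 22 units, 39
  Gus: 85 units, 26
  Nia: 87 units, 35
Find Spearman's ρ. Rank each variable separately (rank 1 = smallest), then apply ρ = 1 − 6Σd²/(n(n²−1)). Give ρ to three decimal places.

0.029

Ranks of variable 1: 3, 2, 4, 1, 5, 6
Ranks of variable 2: 1, 2, 4, 6, 3, 5
d = r₁ − r₂: 2, 0, 0, -5, 2, 1
d²: 4, 0, 0, 25, 4, 1; Σd² = 34
ρ = 1 − 6·34/(6·35) = 1 − 204/210 = 0.029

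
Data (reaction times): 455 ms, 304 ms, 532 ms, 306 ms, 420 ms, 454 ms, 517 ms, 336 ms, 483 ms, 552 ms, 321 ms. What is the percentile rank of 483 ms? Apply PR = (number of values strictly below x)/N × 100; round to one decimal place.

N = 11.
Strictly below 483: 7. Equal to 483: 1.
PR = 7/11 × 100 = 63.6

63.6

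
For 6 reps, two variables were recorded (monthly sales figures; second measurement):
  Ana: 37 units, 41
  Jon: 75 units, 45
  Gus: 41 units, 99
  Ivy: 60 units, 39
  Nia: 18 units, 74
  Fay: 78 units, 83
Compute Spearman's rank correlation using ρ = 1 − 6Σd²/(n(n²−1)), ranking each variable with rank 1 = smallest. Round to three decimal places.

0.086

Ranks of variable 1: 2, 5, 3, 4, 1, 6
Ranks of variable 2: 2, 3, 6, 1, 4, 5
d = r₁ − r₂: 0, 2, -3, 3, -3, 1
d²: 0, 4, 9, 9, 9, 1; Σd² = 32
ρ = 1 − 6·32/(6·35) = 1 − 192/210 = 0.086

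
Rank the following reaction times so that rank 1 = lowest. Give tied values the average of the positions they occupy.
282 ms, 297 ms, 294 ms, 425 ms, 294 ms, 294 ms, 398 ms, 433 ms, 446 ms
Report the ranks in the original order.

Sorted (ascending): 282, 294, 294, 294, 297, 398, 425, 433, 446
The 3 values of 294 occupy positions 2–4 → average rank 3.

1, 5, 3, 7, 3, 3, 6, 8, 9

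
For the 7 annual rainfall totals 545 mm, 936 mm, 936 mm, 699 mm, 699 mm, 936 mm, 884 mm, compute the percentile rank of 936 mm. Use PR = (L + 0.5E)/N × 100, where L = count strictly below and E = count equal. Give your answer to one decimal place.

N = 7.
Strictly below 936: 4. Equal to 936: 3.
PR = (4 + 0.5·3)/7 × 100 = 78.6

78.6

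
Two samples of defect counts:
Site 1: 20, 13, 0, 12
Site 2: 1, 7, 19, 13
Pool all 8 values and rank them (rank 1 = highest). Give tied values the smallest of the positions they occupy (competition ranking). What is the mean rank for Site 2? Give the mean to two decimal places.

Sorted (descending): 20, 19, 13, 13, 12, 7, 1, 0
The 2 values of 13 occupy positions 3–4 → each gets rank 3.
Site 2 values → pooled ranks: 1→7, 7→6, 19→2, 13→3
Mean rank = (7 + 6 + 2 + 3) / 4 = 4.50

4.50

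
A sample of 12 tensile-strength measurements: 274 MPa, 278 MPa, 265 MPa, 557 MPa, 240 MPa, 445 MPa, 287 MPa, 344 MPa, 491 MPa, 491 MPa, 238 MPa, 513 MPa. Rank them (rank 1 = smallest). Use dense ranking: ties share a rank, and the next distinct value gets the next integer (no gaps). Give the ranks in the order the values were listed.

4, 5, 3, 11, 2, 8, 6, 7, 9, 9, 1, 10

Sorted (ascending): 238, 240, 265, 274, 278, 287, 344, 445, 491, 491, 513, 557
The 2 values of 491 share dense rank 9.
Remaining distinct values take the next consecutive integers.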